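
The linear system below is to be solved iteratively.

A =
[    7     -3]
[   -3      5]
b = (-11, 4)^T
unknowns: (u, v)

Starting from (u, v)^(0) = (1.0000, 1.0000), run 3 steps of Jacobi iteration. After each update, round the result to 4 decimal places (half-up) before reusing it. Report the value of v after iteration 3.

0.2172

Iteration 1:
  u = (-11 - (-3)·1.0000) / (7) = -1.1429
  v = (4 - (-3)·1.0000) / (5) = 1.4000
Iteration 2:
  u = (-11 - (-3)·1.4000) / (7) = -0.9714
  v = (4 - (-3)·-1.1429) / (5) = 0.1143
Iteration 3:
  u = (-11 - (-3)·0.1143) / (7) = -1.5224
  v = (4 - (-3)·-0.9714) / (5) = 0.2172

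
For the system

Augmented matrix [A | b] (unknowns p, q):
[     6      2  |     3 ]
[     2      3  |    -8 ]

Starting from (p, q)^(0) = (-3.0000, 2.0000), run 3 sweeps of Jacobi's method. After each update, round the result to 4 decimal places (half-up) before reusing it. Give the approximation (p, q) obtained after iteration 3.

(1.3518, -3.1481)

Iteration 1:
  p = (3 - (2)·2.0000) / (6) = -0.1667
  q = (-8 - (2)·-3.0000) / (3) = -0.6667
Iteration 2:
  p = (3 - (2)·-0.6667) / (6) = 0.7222
  q = (-8 - (2)·-0.1667) / (3) = -2.5555
Iteration 3:
  p = (3 - (2)·-2.5555) / (6) = 1.3518
  q = (-8 - (2)·0.7222) / (3) = -3.1481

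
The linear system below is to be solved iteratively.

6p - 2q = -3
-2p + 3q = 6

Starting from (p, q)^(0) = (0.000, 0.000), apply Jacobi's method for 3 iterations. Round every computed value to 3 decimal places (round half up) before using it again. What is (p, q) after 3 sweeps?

Iteration 1:
  p = (-3 - (-2)·0.000) / (6) = -0.500
  q = (6 - (-2)·0.000) / (3) = 2.000
Iteration 2:
  p = (-3 - (-2)·2.000) / (6) = 0.167
  q = (6 - (-2)·-0.500) / (3) = 1.667
Iteration 3:
  p = (-3 - (-2)·1.667) / (6) = 0.056
  q = (6 - (-2)·0.167) / (3) = 2.111

(0.056, 2.111)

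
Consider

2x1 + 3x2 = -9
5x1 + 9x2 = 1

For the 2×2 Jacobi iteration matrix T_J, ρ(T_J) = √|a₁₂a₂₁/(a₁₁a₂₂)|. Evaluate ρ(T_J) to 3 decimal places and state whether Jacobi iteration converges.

0.913

a₁₂a₂₁/(a₁₁a₂₂) = (3)·(5) / ((2)·(9)) = 0.833333
ρ = √|0.833333| = √0.833333 = 0.913
ρ < 1, so Jacobi converges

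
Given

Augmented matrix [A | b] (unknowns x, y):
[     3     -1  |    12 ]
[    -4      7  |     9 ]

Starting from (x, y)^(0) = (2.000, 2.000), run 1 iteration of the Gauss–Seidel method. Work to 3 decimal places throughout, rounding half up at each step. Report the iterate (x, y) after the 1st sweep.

Iteration 1:
  x = (12 - (-1)·2.000) / (3) = 4.667
  y = (9 - (-4)·4.667) / (7) = 3.953

(4.667, 3.953)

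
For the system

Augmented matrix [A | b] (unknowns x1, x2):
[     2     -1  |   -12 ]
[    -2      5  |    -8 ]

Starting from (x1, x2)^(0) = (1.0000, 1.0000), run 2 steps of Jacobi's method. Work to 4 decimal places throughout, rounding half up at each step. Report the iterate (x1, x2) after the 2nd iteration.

Iteration 1:
  x1 = (-12 - (-1)·1.0000) / (2) = -5.5000
  x2 = (-8 - (-2)·1.0000) / (5) = -1.2000
Iteration 2:
  x1 = (-12 - (-1)·-1.2000) / (2) = -6.6000
  x2 = (-8 - (-2)·-5.5000) / (5) = -3.8000

(-6.6000, -3.8000)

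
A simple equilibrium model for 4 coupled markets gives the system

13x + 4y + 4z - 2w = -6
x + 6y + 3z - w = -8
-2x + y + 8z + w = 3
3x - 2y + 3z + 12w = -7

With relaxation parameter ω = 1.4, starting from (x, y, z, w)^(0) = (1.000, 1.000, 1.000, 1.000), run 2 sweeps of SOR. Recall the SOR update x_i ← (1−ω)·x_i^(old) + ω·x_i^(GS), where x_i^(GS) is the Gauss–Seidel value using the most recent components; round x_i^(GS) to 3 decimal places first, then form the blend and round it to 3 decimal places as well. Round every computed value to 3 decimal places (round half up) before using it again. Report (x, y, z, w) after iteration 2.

(0.904, -1.233, 1.341, -1.454)

Iteration 1:
  x: GS value = (-6 - (4)·1.000 - (4)·1.000 - (-2)·1.000) / (13) = -0.923;  x ← (1−ω)·1.000 + ω·-0.923 = -1.692
  y: GS value = (-8 - (1)·-1.692 - (3)·1.000 - (-1)·1.000) / (6) = -1.385;  y ← (1−ω)·1.000 + ω·-1.385 = -2.339
  z: GS value = (3 - (-2)·-1.692 - (1)·-2.339 - (1)·1.000) / (8) = 0.119;  z ← (1−ω)·1.000 + ω·0.119 = -0.233
  w: GS value = (-7 - (3)·-1.692 - (-2)·-2.339 - (3)·-0.233) / (12) = -0.492;  w ← (1−ω)·1.000 + ω·-0.492 = -1.089
Iteration 2:
  x: GS value = (-6 - (4)·-2.339 - (4)·-0.233 - (-2)·-1.089) / (13) = 0.162;  x ← (1−ω)·-1.692 + ω·0.162 = 0.904
  y: GS value = (-8 - (1)·0.904 - (3)·-0.233 - (-1)·-1.089) / (6) = -1.549;  y ← (1−ω)·-2.339 + ω·-1.549 = -1.233
  z: GS value = (3 - (-2)·0.904 - (1)·-1.233 - (1)·-1.089) / (8) = 0.891;  z ← (1−ω)·-0.233 + ω·0.891 = 1.341
  w: GS value = (-7 - (3)·0.904 - (-2)·-1.233 - (3)·1.341) / (12) = -1.350;  w ← (1−ω)·-1.089 + ω·-1.350 = -1.454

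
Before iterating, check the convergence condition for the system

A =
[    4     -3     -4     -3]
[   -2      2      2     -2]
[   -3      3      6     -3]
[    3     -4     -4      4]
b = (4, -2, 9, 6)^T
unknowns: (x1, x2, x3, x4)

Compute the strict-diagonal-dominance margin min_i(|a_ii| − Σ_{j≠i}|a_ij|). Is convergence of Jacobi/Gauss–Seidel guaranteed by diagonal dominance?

-7

row 1: |4| − (3+4+3) = -6
row 2: |2| − (2+2+2) = -4
row 3: |6| − (3+3+3) = -3
row 4: |4| − (3+4+4) = -7
minimum over rows = -7 → not strictly diagonally dominant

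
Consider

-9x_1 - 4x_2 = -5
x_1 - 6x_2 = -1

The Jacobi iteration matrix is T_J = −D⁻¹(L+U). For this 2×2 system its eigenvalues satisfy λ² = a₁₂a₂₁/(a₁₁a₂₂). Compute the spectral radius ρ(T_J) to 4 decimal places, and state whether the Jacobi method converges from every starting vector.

a₁₂a₂₁/(a₁₁a₂₂) = (-4)·(1) / ((-9)·(-6)) = -0.074074
ρ = √|-0.074074| = √0.074074 = 0.2722
ρ < 1, so Jacobi converges

0.2722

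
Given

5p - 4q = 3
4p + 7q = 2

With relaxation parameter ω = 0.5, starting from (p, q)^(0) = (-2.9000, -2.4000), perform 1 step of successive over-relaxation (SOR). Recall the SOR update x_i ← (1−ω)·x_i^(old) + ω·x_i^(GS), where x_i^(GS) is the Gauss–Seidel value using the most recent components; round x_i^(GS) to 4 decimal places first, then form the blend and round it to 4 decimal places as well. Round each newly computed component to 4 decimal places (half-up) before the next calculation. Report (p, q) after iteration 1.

Iteration 1:
  p: GS value = (3 - (-4)·-2.4000) / (5) = -1.3200;  p ← (1−ω)·-2.9000 + ω·-1.3200 = -2.1100
  q: GS value = (2 - (4)·-2.1100) / (7) = 1.4914;  q ← (1−ω)·-2.4000 + ω·1.4914 = -0.4543

(-2.1100, -0.4543)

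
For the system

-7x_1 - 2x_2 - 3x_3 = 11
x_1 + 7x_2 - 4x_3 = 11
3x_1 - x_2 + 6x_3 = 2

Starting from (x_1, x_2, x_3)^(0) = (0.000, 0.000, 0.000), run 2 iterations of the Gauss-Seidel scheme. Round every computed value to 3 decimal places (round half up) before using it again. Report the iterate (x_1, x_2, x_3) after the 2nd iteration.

Iteration 1:
  x_1 = (11 - (-2)·0.000 - (-3)·0.000) / (-7) = -1.571
  x_2 = (11 - (1)·-1.571 - (-4)·0.000) / (7) = 1.796
  x_3 = (2 - (3)·-1.571 - (-1)·1.796) / (6) = 1.418
Iteration 2:
  x_1 = (11 - (-2)·1.796 - (-3)·1.418) / (-7) = -2.692
  x_2 = (11 - (1)·-2.692 - (-4)·1.418) / (7) = 2.766
  x_3 = (2 - (3)·-2.692 - (-1)·2.766) / (6) = 2.140

(-2.692, 2.766, 2.140)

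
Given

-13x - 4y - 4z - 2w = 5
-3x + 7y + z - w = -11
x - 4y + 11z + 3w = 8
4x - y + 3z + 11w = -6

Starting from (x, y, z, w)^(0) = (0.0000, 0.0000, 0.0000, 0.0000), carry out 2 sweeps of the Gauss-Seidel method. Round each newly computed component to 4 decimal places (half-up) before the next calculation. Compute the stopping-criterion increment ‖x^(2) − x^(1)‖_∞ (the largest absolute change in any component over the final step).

0.5861

Iteration 1:
  x = (5 - (-4)·0.0000 - (-4)·0.0000 - (-2)·0.0000) / (-13) = -0.3846
  y = (-11 - (-3)·-0.3846 - (1)·0.0000 - (-1)·0.0000) / (7) = -1.7363
  z = (8 - (1)·-0.3846 - (-4)·-1.7363 - (3)·0.0000) / (11) = 0.1309
  w = (-6 - (4)·-0.3846 - (-1)·-1.7363 - (3)·0.1309) / (11) = -0.5991
Iteration 2:
  x = (5 - (-4)·-1.7363 - (-4)·0.1309 - (-2)·-0.5991) / (-13) = 0.2015
  y = (-11 - (-3)·0.2015 - (1)·0.1309 - (-1)·-0.5991) / (7) = -1.5894
  z = (8 - (1)·0.2015 - (-4)·-1.5894 - (3)·-0.5991) / (11) = 0.2944
  w = (-6 - (4)·0.2015 - (-1)·-1.5894 - (3)·0.2944) / (11) = -0.8435
Change: (0.5861, 0.1469, 0.1635, -0.2444) → max |·| = 0.5861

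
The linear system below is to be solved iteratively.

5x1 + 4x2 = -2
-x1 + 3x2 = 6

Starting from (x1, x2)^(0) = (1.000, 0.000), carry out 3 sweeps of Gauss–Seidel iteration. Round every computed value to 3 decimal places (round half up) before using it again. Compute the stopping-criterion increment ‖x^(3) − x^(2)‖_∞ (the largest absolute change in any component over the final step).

Iteration 1:
  x1 = (-2 - (4)·0.000) / (5) = -0.400
  x2 = (6 - (-1)·-0.400) / (3) = 1.867
Iteration 2:
  x1 = (-2 - (4)·1.867) / (5) = -1.894
  x2 = (6 - (-1)·-1.894) / (3) = 1.369
Iteration 3:
  x1 = (-2 - (4)·1.369) / (5) = -1.495
  x2 = (6 - (-1)·-1.495) / (3) = 1.502
Change: (0.399, 0.133) → max |·| = 0.399

0.399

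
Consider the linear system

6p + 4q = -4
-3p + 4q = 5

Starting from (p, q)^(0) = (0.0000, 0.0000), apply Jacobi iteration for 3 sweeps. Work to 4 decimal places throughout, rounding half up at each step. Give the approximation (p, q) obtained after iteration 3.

Iteration 1:
  p = (-4 - (4)·0.0000) / (6) = -0.6667
  q = (5 - (-3)·0.0000) / (4) = 1.2500
Iteration 2:
  p = (-4 - (4)·1.2500) / (6) = -1.5000
  q = (5 - (-3)·-0.6667) / (4) = 0.7500
Iteration 3:
  p = (-4 - (4)·0.7500) / (6) = -1.1667
  q = (5 - (-3)·-1.5000) / (4) = 0.1250

(-1.1667, 0.1250)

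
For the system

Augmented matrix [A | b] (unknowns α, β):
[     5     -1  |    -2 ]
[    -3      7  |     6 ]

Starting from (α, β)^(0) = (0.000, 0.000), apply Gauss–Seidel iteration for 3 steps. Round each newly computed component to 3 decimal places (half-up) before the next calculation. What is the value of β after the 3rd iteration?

Iteration 1:
  α = (-2 - (-1)·0.000) / (5) = -0.400
  β = (6 - (-3)·-0.400) / (7) = 0.686
Iteration 2:
  α = (-2 - (-1)·0.686) / (5) = -0.263
  β = (6 - (-3)·-0.263) / (7) = 0.744
Iteration 3:
  α = (-2 - (-1)·0.744) / (5) = -0.251
  β = (6 - (-3)·-0.251) / (7) = 0.750

0.750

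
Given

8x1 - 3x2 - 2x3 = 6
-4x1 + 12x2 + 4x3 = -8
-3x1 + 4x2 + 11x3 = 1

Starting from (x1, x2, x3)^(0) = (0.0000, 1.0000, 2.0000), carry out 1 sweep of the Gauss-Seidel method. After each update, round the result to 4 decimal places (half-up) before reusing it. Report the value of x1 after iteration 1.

Iteration 1:
  x1 = (6 - (-3)·1.0000 - (-2)·2.0000) / (8) = 1.6250
  x2 = (-8 - (-4)·1.6250 - (4)·2.0000) / (12) = -0.7917
  x3 = (1 - (-3)·1.6250 - (4)·-0.7917) / (11) = 0.8220

1.6250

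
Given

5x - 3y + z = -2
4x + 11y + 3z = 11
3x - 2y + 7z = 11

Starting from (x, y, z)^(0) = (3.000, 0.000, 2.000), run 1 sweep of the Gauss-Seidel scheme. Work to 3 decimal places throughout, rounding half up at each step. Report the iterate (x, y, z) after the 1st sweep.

(-0.800, 0.745, 2.127)

Iteration 1:
  x = (-2 - (-3)·0.000 - (1)·2.000) / (5) = -0.800
  y = (11 - (4)·-0.800 - (3)·2.000) / (11) = 0.745
  z = (11 - (3)·-0.800 - (-2)·0.745) / (7) = 2.127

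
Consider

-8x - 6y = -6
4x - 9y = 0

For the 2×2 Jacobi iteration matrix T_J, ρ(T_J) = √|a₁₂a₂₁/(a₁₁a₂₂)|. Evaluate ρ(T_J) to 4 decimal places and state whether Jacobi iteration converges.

0.5774

a₁₂a₂₁/(a₁₁a₂₂) = (-6)·(4) / ((-8)·(-9)) = -0.333333
ρ = √|-0.333333| = √0.333333 = 0.5774
ρ < 1, so Jacobi converges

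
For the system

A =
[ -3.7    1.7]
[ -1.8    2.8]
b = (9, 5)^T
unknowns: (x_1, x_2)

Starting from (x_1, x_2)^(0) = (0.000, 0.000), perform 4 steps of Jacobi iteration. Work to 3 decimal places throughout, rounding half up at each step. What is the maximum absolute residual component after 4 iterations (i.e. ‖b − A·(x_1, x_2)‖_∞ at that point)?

Iteration 1:
  x_1 = (9 - (1.7)·0.000) / (-3.7) = -2.432
  x_2 = (5 - (-1.8)·0.000) / (2.8) = 1.786
Iteration 2:
  x_1 = (9 - (1.7)·1.786) / (-3.7) = -1.612
  x_2 = (5 - (-1.8)·-2.432) / (2.8) = 0.222
Iteration 3:
  x_1 = (9 - (1.7)·0.222) / (-3.7) = -2.330
  x_2 = (5 - (-1.8)·-1.612) / (2.8) = 0.749
Iteration 4:
  x_1 = (9 - (1.7)·0.749) / (-3.7) = -2.088
  x_2 = (5 - (-1.8)·-2.330) / (2.8) = 0.288
Residual b − A·x = (0.785, 0.435); ∞-norm = 0.785

0.785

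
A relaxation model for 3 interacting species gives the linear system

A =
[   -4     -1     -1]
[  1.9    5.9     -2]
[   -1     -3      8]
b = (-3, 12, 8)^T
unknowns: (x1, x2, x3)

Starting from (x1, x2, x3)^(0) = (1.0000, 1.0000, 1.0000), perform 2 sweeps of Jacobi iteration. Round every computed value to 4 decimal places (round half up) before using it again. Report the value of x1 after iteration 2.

-0.1377

Iteration 1:
  x1 = (-3 - (-1)·1.0000 - (-1)·1.0000) / (-4) = 0.2500
  x2 = (12 - (1.9)·1.0000 - (-2)·1.0000) / (5.9) = 2.0508
  x3 = (8 - (-1)·1.0000 - (-3)·1.0000) / (8) = 1.5000
Iteration 2:
  x1 = (-3 - (-1)·2.0508 - (-1)·1.5000) / (-4) = -0.1377
  x2 = (12 - (1.9)·0.2500 - (-2)·1.5000) / (5.9) = 2.4619
  x3 = (8 - (-1)·0.2500 - (-3)·2.0508) / (8) = 1.8003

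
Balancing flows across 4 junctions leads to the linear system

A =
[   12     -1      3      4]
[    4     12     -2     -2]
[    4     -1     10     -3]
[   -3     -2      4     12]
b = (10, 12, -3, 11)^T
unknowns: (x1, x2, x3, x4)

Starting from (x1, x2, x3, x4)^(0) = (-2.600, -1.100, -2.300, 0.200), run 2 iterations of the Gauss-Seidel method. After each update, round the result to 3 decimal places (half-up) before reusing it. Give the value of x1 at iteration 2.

Iteration 1:
  x1 = (10 - (-1)·-1.100 - (3)·-2.300 - (4)·0.200) / (12) = 1.250
  x2 = (12 - (4)·1.250 - (-2)·-2.300 - (-2)·0.200) / (12) = 0.233
  x3 = (-3 - (4)·1.250 - (-1)·0.233 - (-3)·0.200) / (10) = -0.717
  x4 = (11 - (-3)·1.250 - (-2)·0.233 - (4)·-0.717) / (12) = 1.507
Iteration 2:
  x1 = (10 - (-1)·0.233 - (3)·-0.717 - (4)·1.507) / (12) = 0.530
  x2 = (12 - (4)·0.530 - (-2)·-0.717 - (-2)·1.507) / (12) = 0.955
  x3 = (-3 - (4)·0.530 - (-1)·0.955 - (-3)·1.507) / (10) = 0.036
  x4 = (11 - (-3)·0.530 - (-2)·0.955 - (4)·0.036) / (12) = 1.196

0.530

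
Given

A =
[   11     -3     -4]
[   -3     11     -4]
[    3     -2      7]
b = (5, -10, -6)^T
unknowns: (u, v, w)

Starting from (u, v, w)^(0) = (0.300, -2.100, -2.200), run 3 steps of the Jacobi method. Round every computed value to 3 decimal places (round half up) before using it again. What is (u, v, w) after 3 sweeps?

Iteration 1:
  u = (5 - (-3)·-2.100 - (-4)·-2.200) / (11) = -0.918
  v = (-10 - (-3)·0.300 - (-4)·-2.200) / (11) = -1.627
  w = (-6 - (3)·0.300 - (-2)·-2.100) / (7) = -1.586
Iteration 2:
  u = (5 - (-3)·-1.627 - (-4)·-1.586) / (11) = -0.566
  v = (-10 - (-3)·-0.918 - (-4)·-1.586) / (11) = -1.736
  w = (-6 - (3)·-0.918 - (-2)·-1.627) / (7) = -0.929
Iteration 3:
  u = (5 - (-3)·-1.736 - (-4)·-0.929) / (11) = -0.357
  v = (-10 - (-3)·-0.566 - (-4)·-0.929) / (11) = -1.401
  w = (-6 - (3)·-0.566 - (-2)·-1.736) / (7) = -1.111

(-0.357, -1.401, -1.111)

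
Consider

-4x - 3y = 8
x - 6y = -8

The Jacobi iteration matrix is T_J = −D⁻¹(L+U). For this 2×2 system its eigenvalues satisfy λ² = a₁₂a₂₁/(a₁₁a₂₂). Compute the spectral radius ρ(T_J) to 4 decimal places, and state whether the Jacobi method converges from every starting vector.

a₁₂a₂₁/(a₁₁a₂₂) = (-3)·(1) / ((-4)·(-6)) = -0.125000
ρ = √|-0.125000| = √0.125000 = 0.3536
ρ < 1, so Jacobi converges

0.3536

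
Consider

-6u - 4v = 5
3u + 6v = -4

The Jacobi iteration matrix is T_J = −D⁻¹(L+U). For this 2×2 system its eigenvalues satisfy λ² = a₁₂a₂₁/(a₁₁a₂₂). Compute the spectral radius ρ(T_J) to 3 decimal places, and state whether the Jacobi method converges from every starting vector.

a₁₂a₂₁/(a₁₁a₂₂) = (-4)·(3) / ((-6)·(6)) = 0.333333
ρ = √|0.333333| = √0.333333 = 0.577
ρ < 1, so Jacobi converges

0.577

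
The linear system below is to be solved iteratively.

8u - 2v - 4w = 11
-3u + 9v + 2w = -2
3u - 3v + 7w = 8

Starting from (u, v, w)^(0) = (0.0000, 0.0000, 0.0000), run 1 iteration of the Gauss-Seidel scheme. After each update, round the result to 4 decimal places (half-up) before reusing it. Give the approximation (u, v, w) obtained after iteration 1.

(1.3750, 0.2361, 0.6548)

Iteration 1:
  u = (11 - (-2)·0.0000 - (-4)·0.0000) / (8) = 1.3750
  v = (-2 - (-3)·1.3750 - (2)·0.0000) / (9) = 0.2361
  w = (8 - (3)·1.3750 - (-3)·0.2361) / (7) = 0.6548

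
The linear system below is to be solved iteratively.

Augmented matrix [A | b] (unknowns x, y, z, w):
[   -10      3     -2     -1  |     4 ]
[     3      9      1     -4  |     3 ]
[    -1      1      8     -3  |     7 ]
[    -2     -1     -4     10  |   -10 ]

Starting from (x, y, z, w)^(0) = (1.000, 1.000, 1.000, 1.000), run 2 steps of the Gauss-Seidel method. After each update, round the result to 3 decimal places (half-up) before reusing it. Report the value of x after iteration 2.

Iteration 1:
  x = (4 - (3)·1.000 - (-2)·1.000 - (-1)·1.000) / (-10) = -0.400
  y = (3 - (3)·-0.400 - (1)·1.000 - (-4)·1.000) / (9) = 0.800
  z = (7 - (-1)·-0.400 - (1)·0.800 - (-3)·1.000) / (8) = 1.100
  w = (-10 - (-2)·-0.400 - (-1)·0.800 - (-4)·1.100) / (10) = -0.560
Iteration 2:
  x = (4 - (3)·0.800 - (-2)·1.100 - (-1)·-0.560) / (-10) = -0.324
  y = (3 - (3)·-0.324 - (1)·1.100 - (-4)·-0.560) / (9) = 0.070
  z = (7 - (-1)·-0.324 - (1)·0.070 - (-3)·-0.560) / (8) = 0.616
  w = (-10 - (-2)·-0.324 - (-1)·0.070 - (-4)·0.616) / (10) = -0.811

-0.324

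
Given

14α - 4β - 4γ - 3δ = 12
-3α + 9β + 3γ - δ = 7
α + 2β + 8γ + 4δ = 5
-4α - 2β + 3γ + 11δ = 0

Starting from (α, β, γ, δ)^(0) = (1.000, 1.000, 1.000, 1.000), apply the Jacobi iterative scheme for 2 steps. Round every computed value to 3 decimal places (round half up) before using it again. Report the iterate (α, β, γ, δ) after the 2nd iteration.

Iteration 1:
  α = (12 - (-4)·1.000 - (-4)·1.000 - (-3)·1.000) / (14) = 1.643
  β = (7 - (-3)·1.000 - (3)·1.000 - (-1)·1.000) / (9) = 0.889
  γ = (5 - (1)·1.000 - (2)·1.000 - (4)·1.000) / (8) = -0.250
  δ = (0 - (-4)·1.000 - (-2)·1.000 - (3)·1.000) / (11) = 0.273
Iteration 2:
  α = (12 - (-4)·0.889 - (-4)·-0.250 - (-3)·0.273) / (14) = 1.098
  β = (7 - (-3)·1.643 - (3)·-0.250 - (-1)·0.273) / (9) = 1.439
  γ = (5 - (1)·1.643 - (2)·0.889 - (4)·0.273) / (8) = 0.061
  δ = (0 - (-4)·1.643 - (-2)·0.889 - (3)·-0.250) / (11) = 0.827

(1.098, 1.439, 0.061, 0.827)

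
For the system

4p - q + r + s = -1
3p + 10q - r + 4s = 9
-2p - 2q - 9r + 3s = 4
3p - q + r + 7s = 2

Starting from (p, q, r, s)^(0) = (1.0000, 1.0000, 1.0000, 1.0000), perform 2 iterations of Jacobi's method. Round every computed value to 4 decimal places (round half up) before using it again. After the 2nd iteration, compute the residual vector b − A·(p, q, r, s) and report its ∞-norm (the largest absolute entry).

4.4512

Iteration 1:
  p = (-1 - (-1)·1.0000 - (1)·1.0000 - (1)·1.0000) / (4) = -0.5000
  q = (9 - (3)·1.0000 - (-1)·1.0000 - (4)·1.0000) / (10) = 0.3000
  r = (4 - (-2)·1.0000 - (-2)·1.0000 - (3)·1.0000) / (-9) = -0.5556
  s = (2 - (3)·1.0000 - (-1)·1.0000 - (1)·1.0000) / (7) = -0.1429
Iteration 2:
  p = (-1 - (-1)·0.3000 - (1)·-0.5556 - (1)·-0.1429) / (4) = -0.0004
  q = (9 - (3)·-0.5000 - (-1)·-0.5556 - (4)·-0.1429) / (10) = 1.0516
  r = (4 - (-2)·-0.5000 - (-2)·0.3000 - (3)·-0.1429) / (-9) = -0.4476
  s = (2 - (3)·-0.5000 - (-1)·0.3000 - (1)·-0.5556) / (7) = 0.6222
Residual b − A·x = (-0.1214, -4.4512, 0.2074, -0.8550); ∞-norm = 4.4512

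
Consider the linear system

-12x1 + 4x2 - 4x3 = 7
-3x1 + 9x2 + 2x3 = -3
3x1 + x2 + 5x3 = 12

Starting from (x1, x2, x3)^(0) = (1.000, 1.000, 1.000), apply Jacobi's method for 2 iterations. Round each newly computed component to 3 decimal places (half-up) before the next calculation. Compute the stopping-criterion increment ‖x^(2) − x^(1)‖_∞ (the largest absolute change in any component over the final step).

1.194

Iteration 1:
  x1 = (7 - (4)·1.000 - (-4)·1.000) / (-12) = -0.583
  x2 = (-3 - (-3)·1.000 - (2)·1.000) / (9) = -0.222
  x3 = (12 - (3)·1.000 - (1)·1.000) / (5) = 1.600
Iteration 2:
  x1 = (7 - (4)·-0.222 - (-4)·1.600) / (-12) = -1.191
  x2 = (-3 - (-3)·-0.583 - (2)·1.600) / (9) = -0.883
  x3 = (12 - (3)·-0.583 - (1)·-0.222) / (5) = 2.794
Change: (-0.608, -0.661, 1.194) → max |·| = 1.194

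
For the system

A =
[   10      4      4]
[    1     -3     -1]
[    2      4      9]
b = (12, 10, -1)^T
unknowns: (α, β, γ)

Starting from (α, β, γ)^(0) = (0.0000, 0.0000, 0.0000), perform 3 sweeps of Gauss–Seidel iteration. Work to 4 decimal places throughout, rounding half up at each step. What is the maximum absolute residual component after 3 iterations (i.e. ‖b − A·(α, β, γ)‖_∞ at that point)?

Iteration 1:
  α = (12 - (4)·0.0000 - (4)·0.0000) / (10) = 1.2000
  β = (10 - (1)·1.2000 - (-1)·0.0000) / (-3) = -2.9333
  γ = (-1 - (2)·1.2000 - (4)·-2.9333) / (9) = 0.9259
Iteration 2:
  α = (12 - (4)·-2.9333 - (4)·0.9259) / (10) = 2.0030
  β = (10 - (1)·2.0030 - (-1)·0.9259) / (-3) = -2.9743
  γ = (-1 - (2)·2.0030 - (4)·-2.9743) / (9) = 0.7657
Iteration 3:
  α = (12 - (4)·-2.9743 - (4)·0.7657) / (10) = 2.0834
  β = (10 - (1)·2.0834 - (-1)·0.7657) / (-3) = -2.8941
  γ = (-1 - (2)·2.0834 - (4)·-2.8941) / (9) = 0.7122
Residual b − A·x = (-0.1064, -0.0535, -0.0002); ∞-norm = 0.1064

0.1064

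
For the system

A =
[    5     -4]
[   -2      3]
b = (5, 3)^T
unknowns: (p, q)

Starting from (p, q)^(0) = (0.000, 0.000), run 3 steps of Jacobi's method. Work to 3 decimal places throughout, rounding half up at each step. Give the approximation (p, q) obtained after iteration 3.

Iteration 1:
  p = (5 - (-4)·0.000) / (5) = 1.000
  q = (3 - (-2)·0.000) / (3) = 1.000
Iteration 2:
  p = (5 - (-4)·1.000) / (5) = 1.800
  q = (3 - (-2)·1.000) / (3) = 1.667
Iteration 3:
  p = (5 - (-4)·1.667) / (5) = 2.334
  q = (3 - (-2)·1.800) / (3) = 2.200

(2.334, 2.200)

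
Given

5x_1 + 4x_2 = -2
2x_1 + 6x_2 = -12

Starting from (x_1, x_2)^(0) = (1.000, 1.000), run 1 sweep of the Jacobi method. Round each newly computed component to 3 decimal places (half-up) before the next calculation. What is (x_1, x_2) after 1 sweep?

(-1.200, -2.333)

Iteration 1:
  x_1 = (-2 - (4)·1.000) / (5) = -1.200
  x_2 = (-12 - (2)·1.000) / (6) = -2.333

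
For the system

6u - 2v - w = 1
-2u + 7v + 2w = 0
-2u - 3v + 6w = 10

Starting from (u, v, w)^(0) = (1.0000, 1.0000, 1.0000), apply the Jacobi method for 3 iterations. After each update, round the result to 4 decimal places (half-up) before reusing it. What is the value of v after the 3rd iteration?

Iteration 1:
  u = (1 - (-2)·1.0000 - (-1)·1.0000) / (6) = 0.6667
  v = (0 - (-2)·1.0000 - (2)·1.0000) / (7) = 0.0000
  w = (10 - (-2)·1.0000 - (-3)·1.0000) / (6) = 2.5000
Iteration 2:
  u = (1 - (-2)·0.0000 - (-1)·2.5000) / (6) = 0.5833
  v = (0 - (-2)·0.6667 - (2)·2.5000) / (7) = -0.5238
  w = (10 - (-2)·0.6667 - (-3)·0.0000) / (6) = 1.8889
Iteration 3:
  u = (1 - (-2)·-0.5238 - (-1)·1.8889) / (6) = 0.3069
  v = (0 - (-2)·0.5833 - (2)·1.8889) / (7) = -0.3730
  w = (10 - (-2)·0.5833 - (-3)·-0.5238) / (6) = 1.5992

-0.3730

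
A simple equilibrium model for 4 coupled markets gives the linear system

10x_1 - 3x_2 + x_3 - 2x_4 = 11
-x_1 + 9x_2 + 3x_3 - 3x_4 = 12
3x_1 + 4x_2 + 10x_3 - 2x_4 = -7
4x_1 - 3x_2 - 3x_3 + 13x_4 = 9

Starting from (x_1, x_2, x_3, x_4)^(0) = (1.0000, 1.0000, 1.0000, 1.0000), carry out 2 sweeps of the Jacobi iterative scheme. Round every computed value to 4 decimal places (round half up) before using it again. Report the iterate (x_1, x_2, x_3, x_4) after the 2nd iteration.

(1.8226, 2.1821, -1.5585, 0.2872)

Iteration 1:
  x_1 = (11 - (-3)·1.0000 - (1)·1.0000 - (-2)·1.0000) / (10) = 1.5000
  x_2 = (12 - (-1)·1.0000 - (3)·1.0000 - (-3)·1.0000) / (9) = 1.4444
  x_3 = (-7 - (3)·1.0000 - (4)·1.0000 - (-2)·1.0000) / (10) = -1.2000
  x_4 = (9 - (4)·1.0000 - (-3)·1.0000 - (-3)·1.0000) / (13) = 0.8462
Iteration 2:
  x_1 = (11 - (-3)·1.4444 - (1)·-1.2000 - (-2)·0.8462) / (10) = 1.8226
  x_2 = (12 - (-1)·1.5000 - (3)·-1.2000 - (-3)·0.8462) / (9) = 2.1821
  x_3 = (-7 - (3)·1.5000 - (4)·1.4444 - (-2)·0.8462) / (10) = -1.5585
  x_4 = (9 - (4)·1.5000 - (-3)·1.4444 - (-3)·-1.2000) / (13) = 0.2872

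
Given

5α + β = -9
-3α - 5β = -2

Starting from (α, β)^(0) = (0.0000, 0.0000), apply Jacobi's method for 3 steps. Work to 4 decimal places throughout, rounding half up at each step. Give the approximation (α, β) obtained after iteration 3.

Iteration 1:
  α = (-9 - (1)·0.0000) / (5) = -1.8000
  β = (-2 - (-3)·0.0000) / (-5) = 0.4000
Iteration 2:
  α = (-9 - (1)·0.4000) / (5) = -1.8800
  β = (-2 - (-3)·-1.8000) / (-5) = 1.4800
Iteration 3:
  α = (-9 - (1)·1.4800) / (5) = -2.0960
  β = (-2 - (-3)·-1.8800) / (-5) = 1.5280

(-2.0960, 1.5280)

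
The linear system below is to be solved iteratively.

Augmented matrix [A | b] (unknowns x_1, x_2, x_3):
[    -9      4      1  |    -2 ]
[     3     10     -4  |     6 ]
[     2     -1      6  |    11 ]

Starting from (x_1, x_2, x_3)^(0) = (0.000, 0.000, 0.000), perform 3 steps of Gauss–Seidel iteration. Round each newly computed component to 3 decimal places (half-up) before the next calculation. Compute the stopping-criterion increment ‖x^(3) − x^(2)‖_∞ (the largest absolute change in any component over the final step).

0.265

Iteration 1:
  x_1 = (-2 - (4)·0.000 - (1)·0.000) / (-9) = 0.222
  x_2 = (6 - (3)·0.222 - (-4)·0.000) / (10) = 0.533
  x_3 = (11 - (2)·0.222 - (-1)·0.533) / (6) = 1.848
Iteration 2:
  x_1 = (-2 - (4)·0.533 - (1)·1.848) / (-9) = 0.664
  x_2 = (6 - (3)·0.664 - (-4)·1.848) / (10) = 1.140
  x_3 = (11 - (2)·0.664 - (-1)·1.140) / (6) = 1.802
Iteration 3:
  x_1 = (-2 - (4)·1.140 - (1)·1.802) / (-9) = 0.929
  x_2 = (6 - (3)·0.929 - (-4)·1.802) / (10) = 1.042
  x_3 = (11 - (2)·0.929 - (-1)·1.042) / (6) = 1.697
Change: (0.265, -0.098, -0.105) → max |·| = 0.265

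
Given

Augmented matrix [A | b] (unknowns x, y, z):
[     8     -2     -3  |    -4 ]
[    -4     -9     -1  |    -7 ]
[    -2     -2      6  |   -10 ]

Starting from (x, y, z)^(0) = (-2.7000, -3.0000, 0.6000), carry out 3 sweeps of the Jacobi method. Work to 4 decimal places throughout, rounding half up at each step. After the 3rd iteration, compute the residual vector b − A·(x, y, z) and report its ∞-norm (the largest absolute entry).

Iteration 1:
  x = (-4 - (-2)·-3.0000 - (-3)·0.6000) / (8) = -1.0250
  y = (-7 - (-4)·-2.7000 - (-1)·0.6000) / (-9) = 1.9111
  z = (-10 - (-2)·-2.7000 - (-2)·-3.0000) / (6) = -3.5667
Iteration 2:
  x = (-4 - (-2)·1.9111 - (-3)·-3.5667) / (8) = -1.3597
  y = (-7 - (-4)·-1.0250 - (-1)·-3.5667) / (-9) = 1.6296
  z = (-10 - (-2)·-1.0250 - (-2)·1.9111) / (6) = -1.3713
Iteration 3:
  x = (-4 - (-2)·1.6296 - (-3)·-1.3713) / (8) = -0.6068
  y = (-7 - (-4)·-1.3597 - (-1)·-1.3713) / (-9) = 1.5345
  z = (-10 - (-2)·-1.3597 - (-2)·1.6296) / (6) = -1.5767
Residual b − A·x = (-0.8067, 2.8066, 1.3156); ∞-norm = 2.8066

2.8066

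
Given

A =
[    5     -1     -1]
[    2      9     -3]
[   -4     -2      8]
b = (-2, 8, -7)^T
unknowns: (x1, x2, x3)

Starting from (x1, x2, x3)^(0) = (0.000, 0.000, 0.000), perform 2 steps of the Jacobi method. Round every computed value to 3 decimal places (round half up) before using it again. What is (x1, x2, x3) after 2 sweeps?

Iteration 1:
  x1 = (-2 - (-1)·0.000 - (-1)·0.000) / (5) = -0.400
  x2 = (8 - (2)·0.000 - (-3)·0.000) / (9) = 0.889
  x3 = (-7 - (-4)·0.000 - (-2)·0.000) / (8) = -0.875
Iteration 2:
  x1 = (-2 - (-1)·0.889 - (-1)·-0.875) / (5) = -0.397
  x2 = (8 - (2)·-0.400 - (-3)·-0.875) / (9) = 0.686
  x3 = (-7 - (-4)·-0.400 - (-2)·0.889) / (8) = -0.853

(-0.397, 0.686, -0.853)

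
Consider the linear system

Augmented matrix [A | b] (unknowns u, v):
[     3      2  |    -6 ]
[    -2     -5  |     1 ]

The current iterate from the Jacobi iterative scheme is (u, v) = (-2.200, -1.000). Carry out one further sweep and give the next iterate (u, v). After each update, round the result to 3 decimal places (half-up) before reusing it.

One sweep:
  u = (-6 - (2)·-1.000) / (3) = -1.333
  v = (1 - (-2)·-2.200) / (-5) = 0.680

(-1.333, 0.680)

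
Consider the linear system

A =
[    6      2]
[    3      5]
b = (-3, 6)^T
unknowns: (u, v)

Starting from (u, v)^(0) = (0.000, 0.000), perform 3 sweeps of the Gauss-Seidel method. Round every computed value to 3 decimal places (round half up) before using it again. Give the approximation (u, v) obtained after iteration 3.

Iteration 1:
  u = (-3 - (2)·0.000) / (6) = -0.500
  v = (6 - (3)·-0.500) / (5) = 1.500
Iteration 2:
  u = (-3 - (2)·1.500) / (6) = -1.000
  v = (6 - (3)·-1.000) / (5) = 1.800
Iteration 3:
  u = (-3 - (2)·1.800) / (6) = -1.100
  v = (6 - (3)·-1.100) / (5) = 1.860

(-1.100, 1.860)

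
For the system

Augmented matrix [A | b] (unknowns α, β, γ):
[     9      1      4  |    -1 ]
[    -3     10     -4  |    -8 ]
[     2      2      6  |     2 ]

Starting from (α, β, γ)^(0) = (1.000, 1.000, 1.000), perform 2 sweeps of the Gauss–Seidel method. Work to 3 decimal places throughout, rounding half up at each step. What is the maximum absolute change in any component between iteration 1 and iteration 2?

0.287

Iteration 1:
  α = (-1 - (1)·1.000 - (4)·1.000) / (9) = -0.667
  β = (-8 - (-3)·-0.667 - (-4)·1.000) / (10) = -0.600
  γ = (2 - (2)·-0.667 - (2)·-0.600) / (6) = 0.756
Iteration 2:
  α = (-1 - (1)·-0.600 - (4)·0.756) / (9) = -0.380
  β = (-8 - (-3)·-0.380 - (-4)·0.756) / (10) = -0.612
  γ = (2 - (2)·-0.380 - (2)·-0.612) / (6) = 0.664
Change: (0.287, -0.012, -0.092) → max |·| = 0.287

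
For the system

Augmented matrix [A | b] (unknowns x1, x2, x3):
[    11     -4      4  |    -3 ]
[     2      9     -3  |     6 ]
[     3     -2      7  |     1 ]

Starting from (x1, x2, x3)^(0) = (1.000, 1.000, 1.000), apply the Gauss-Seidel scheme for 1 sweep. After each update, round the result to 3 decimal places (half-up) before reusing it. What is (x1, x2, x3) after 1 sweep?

Iteration 1:
  x1 = (-3 - (-4)·1.000 - (4)·1.000) / (11) = -0.273
  x2 = (6 - (2)·-0.273 - (-3)·1.000) / (9) = 1.061
  x3 = (1 - (3)·-0.273 - (-2)·1.061) / (7) = 0.563

(-0.273, 1.061, 0.563)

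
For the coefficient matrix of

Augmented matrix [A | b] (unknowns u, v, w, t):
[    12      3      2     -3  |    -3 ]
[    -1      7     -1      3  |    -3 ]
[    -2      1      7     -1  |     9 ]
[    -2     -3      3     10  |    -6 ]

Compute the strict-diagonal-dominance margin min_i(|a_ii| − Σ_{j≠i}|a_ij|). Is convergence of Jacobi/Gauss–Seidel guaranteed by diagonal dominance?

row 1: |12| − (3+2+3) = 4
row 2: |7| − (1+1+3) = 2
row 3: |7| − (2+1+1) = 3
row 4: |10| − (2+3+3) = 2
minimum over rows = 2 → strictly diagonally dominant (convergence guaranteed)

2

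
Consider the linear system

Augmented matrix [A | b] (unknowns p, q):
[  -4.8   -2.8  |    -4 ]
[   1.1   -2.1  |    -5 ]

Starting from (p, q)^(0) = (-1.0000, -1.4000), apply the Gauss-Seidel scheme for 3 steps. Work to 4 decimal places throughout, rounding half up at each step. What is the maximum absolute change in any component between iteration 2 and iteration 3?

0.8279

Iteration 1:
  p = (-4 - (-2.8)·-1.4000) / (-4.8) = 1.6500
  q = (-5 - (1.1)·1.6500) / (-2.1) = 3.2452
Iteration 2:
  p = (-4 - (-2.8)·3.2452) / (-4.8) = -1.0597
  q = (-5 - (1.1)·-1.0597) / (-2.1) = 1.8259
Iteration 3:
  p = (-4 - (-2.8)·1.8259) / (-4.8) = -0.2318
  q = (-5 - (1.1)·-0.2318) / (-2.1) = 2.2595
Change: (0.8279, 0.4336) → max |·| = 0.8279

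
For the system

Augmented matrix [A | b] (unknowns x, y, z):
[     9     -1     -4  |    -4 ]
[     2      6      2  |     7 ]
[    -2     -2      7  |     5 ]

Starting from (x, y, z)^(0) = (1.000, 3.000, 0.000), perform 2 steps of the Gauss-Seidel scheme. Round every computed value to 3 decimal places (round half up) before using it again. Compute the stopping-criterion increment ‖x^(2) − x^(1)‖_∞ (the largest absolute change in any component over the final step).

0.428

Iteration 1:
  x = (-4 - (-1)·3.000 - (-4)·0.000) / (9) = -0.111
  y = (7 - (2)·-0.111 - (2)·0.000) / (6) = 1.204
  z = (5 - (-2)·-0.111 - (-2)·1.204) / (7) = 1.027
Iteration 2:
  x = (-4 - (-1)·1.204 - (-4)·1.027) / (9) = 0.146
  y = (7 - (2)·0.146 - (2)·1.027) / (6) = 0.776
  z = (5 - (-2)·0.146 - (-2)·0.776) / (7) = 0.978
Change: (0.257, -0.428, -0.049) → max |·| = 0.428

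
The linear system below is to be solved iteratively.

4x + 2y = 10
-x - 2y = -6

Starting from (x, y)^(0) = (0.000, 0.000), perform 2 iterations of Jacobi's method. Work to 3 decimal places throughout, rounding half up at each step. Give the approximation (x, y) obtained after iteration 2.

Iteration 1:
  x = (10 - (2)·0.000) / (4) = 2.500
  y = (-6 - (-1)·0.000) / (-2) = 3.000
Iteration 2:
  x = (10 - (2)·3.000) / (4) = 1.000
  y = (-6 - (-1)·2.500) / (-2) = 1.750

(1.000, 1.750)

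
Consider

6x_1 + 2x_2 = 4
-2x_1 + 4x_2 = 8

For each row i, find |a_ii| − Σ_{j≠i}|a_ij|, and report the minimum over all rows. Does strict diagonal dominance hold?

row 1: |6| − (2) = 4
row 2: |4| − (2) = 2
minimum over rows = 2 → strictly diagonally dominant (convergence guaranteed)

2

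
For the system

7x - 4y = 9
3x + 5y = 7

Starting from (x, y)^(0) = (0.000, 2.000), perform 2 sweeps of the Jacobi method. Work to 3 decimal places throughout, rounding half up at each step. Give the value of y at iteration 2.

Iteration 1:
  x = (9 - (-4)·2.000) / (7) = 2.429
  y = (7 - (3)·0.000) / (5) = 1.400
Iteration 2:
  x = (9 - (-4)·1.400) / (7) = 2.086
  y = (7 - (3)·2.429) / (5) = -0.057

-0.057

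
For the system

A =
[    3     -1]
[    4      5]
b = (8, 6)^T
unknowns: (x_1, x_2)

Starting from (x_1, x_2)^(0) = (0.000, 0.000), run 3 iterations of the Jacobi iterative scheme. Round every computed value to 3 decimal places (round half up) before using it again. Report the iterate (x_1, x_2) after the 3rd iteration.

Iteration 1:
  x_1 = (8 - (-1)·0.000) / (3) = 2.667
  x_2 = (6 - (4)·0.000) / (5) = 1.200
Iteration 2:
  x_1 = (8 - (-1)·1.200) / (3) = 3.067
  x_2 = (6 - (4)·2.667) / (5) = -0.934
Iteration 3:
  x_1 = (8 - (-1)·-0.934) / (3) = 2.355
  x_2 = (6 - (4)·3.067) / (5) = -1.254

(2.355, -1.254)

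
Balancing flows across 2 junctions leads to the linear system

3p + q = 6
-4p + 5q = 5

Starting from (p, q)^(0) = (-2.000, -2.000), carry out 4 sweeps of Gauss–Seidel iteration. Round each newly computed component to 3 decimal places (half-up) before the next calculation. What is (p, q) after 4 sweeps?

(1.290, 2.032)

Iteration 1:
  p = (6 - (1)·-2.000) / (3) = 2.667
  q = (5 - (-4)·2.667) / (5) = 3.134
Iteration 2:
  p = (6 - (1)·3.134) / (3) = 0.955
  q = (5 - (-4)·0.955) / (5) = 1.764
Iteration 3:
  p = (6 - (1)·1.764) / (3) = 1.412
  q = (5 - (-4)·1.412) / (5) = 2.130
Iteration 4:
  p = (6 - (1)·2.130) / (3) = 1.290
  q = (5 - (-4)·1.290) / (5) = 2.032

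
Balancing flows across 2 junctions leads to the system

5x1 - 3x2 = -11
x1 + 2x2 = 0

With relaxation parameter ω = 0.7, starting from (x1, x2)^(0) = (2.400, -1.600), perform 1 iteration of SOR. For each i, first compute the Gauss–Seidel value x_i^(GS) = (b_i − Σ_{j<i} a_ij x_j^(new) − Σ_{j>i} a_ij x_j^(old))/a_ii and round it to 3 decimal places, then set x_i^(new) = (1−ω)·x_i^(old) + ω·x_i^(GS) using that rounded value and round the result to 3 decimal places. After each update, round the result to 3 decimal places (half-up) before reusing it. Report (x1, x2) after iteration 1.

(-1.492, 0.042)

Iteration 1:
  x1: GS value = (-11 - (-3)·-1.600) / (5) = -3.160;  x1 ← (1−ω)·2.400 + ω·-3.160 = -1.492
  x2: GS value = (0 - (1)·-1.492) / (2) = 0.746;  x2 ← (1−ω)·-1.600 + ω·0.746 = 0.042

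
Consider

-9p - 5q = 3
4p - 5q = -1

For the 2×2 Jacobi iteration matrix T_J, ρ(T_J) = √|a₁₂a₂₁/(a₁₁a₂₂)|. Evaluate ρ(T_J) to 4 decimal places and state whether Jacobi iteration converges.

0.6667

a₁₂a₂₁/(a₁₁a₂₂) = (-5)·(4) / ((-9)·(-5)) = -0.444444
ρ = √|-0.444444| = √0.444444 = 0.6667
ρ < 1, so Jacobi converges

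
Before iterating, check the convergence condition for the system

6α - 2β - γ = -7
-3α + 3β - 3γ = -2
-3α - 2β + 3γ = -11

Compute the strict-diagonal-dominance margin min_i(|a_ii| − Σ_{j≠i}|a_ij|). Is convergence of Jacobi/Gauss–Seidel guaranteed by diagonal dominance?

row 1: |6| − (2+1) = 3
row 2: |3| − (3+3) = -3
row 3: |3| − (3+2) = -2
minimum over rows = -3 → not strictly diagonally dominant

-3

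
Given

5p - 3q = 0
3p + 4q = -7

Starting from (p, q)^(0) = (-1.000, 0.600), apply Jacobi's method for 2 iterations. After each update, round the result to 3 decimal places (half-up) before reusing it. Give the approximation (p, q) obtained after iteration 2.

(-0.600, -2.020)

Iteration 1:
  p = (0 - (-3)·0.600) / (5) = 0.360
  q = (-7 - (3)·-1.000) / (4) = -1.000
Iteration 2:
  p = (0 - (-3)·-1.000) / (5) = -0.600
  q = (-7 - (3)·0.360) / (4) = -2.020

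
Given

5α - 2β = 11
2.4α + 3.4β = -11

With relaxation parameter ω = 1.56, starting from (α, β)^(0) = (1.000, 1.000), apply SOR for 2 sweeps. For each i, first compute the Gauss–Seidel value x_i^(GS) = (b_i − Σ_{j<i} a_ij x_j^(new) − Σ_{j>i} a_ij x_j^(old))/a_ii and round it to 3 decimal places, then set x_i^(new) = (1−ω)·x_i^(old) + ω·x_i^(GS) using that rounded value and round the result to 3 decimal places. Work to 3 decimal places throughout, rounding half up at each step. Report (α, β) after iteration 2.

Iteration 1:
  α: GS value = (11 - (-2)·1.000) / (5) = 2.600;  α ← (1−ω)·1.000 + ω·2.600 = 3.496
  β: GS value = (-11 - (2.4)·3.496) / (3.4) = -5.703;  β ← (1−ω)·1.000 + ω·-5.703 = -9.457
Iteration 2:
  α: GS value = (11 - (-2)·-9.457) / (5) = -1.583;  α ← (1−ω)·3.496 + ω·-1.583 = -4.427
  β: GS value = (-11 - (2.4)·-4.427) / (3.4) = -0.110;  β ← (1−ω)·-9.457 + ω·-0.110 = 5.124

(-4.427, 5.124)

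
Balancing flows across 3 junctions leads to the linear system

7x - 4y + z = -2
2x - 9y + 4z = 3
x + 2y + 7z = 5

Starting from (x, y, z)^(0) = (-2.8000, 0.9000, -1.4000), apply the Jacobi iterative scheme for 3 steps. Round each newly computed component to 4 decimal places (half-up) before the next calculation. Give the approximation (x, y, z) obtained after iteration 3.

Iteration 1:
  x = (-2 - (-4)·0.9000 - (1)·-1.4000) / (7) = 0.4286
  y = (3 - (2)·-2.8000 - (4)·-1.4000) / (-9) = -1.5778
  z = (5 - (1)·-2.8000 - (2)·0.9000) / (7) = 0.8571
Iteration 2:
  x = (-2 - (-4)·-1.5778 - (1)·0.8571) / (7) = -1.3098
  y = (3 - (2)·0.4286 - (4)·0.8571) / (-9) = 0.1428
  z = (5 - (1)·0.4286 - (2)·-1.5778) / (7) = 1.1039
Iteration 3:
  x = (-2 - (-4)·0.1428 - (1)·1.1039) / (7) = -0.3618
  y = (3 - (2)·-1.3098 - (4)·1.1039) / (-9) = -0.1338
  z = (5 - (1)·-1.3098 - (2)·0.1428) / (7) = 0.8606

(-0.3618, -0.1338, 0.8606)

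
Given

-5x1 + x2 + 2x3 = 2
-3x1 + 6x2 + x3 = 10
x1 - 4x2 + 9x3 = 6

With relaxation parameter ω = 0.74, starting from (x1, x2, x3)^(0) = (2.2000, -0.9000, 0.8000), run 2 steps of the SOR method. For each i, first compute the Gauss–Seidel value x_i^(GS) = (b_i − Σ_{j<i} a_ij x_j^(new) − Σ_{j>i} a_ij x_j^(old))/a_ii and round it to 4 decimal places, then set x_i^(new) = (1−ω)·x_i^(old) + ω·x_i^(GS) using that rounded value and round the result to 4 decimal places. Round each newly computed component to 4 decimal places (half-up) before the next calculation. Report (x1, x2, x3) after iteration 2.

(0.2565, 1.4741, 1.2203)

Iteration 1:
  x1: GS value = (2 - (1)·-0.9000 - (2)·0.8000) / (-5) = -0.2600;  x1 ← (1−ω)·2.2000 + ω·-0.2600 = 0.3796
  x2: GS value = (10 - (-3)·0.3796 - (1)·0.8000) / (6) = 1.7231;  x2 ← (1−ω)·-0.9000 + ω·1.7231 = 1.0411
  x3: GS value = (6 - (1)·0.3796 - (-4)·1.0411) / (9) = 1.0872;  x3 ← (1−ω)·0.8000 + ω·1.0872 = 1.0125
Iteration 2:
  x1: GS value = (2 - (1)·1.0411 - (2)·1.0125) / (-5) = 0.2132;  x1 ← (1−ω)·0.3796 + ω·0.2132 = 0.2565
  x2: GS value = (10 - (-3)·0.2565 - (1)·1.0125) / (6) = 1.6262;  x2 ← (1−ω)·1.0411 + ω·1.6262 = 1.4741
  x3: GS value = (6 - (1)·0.2565 - (-4)·1.4741) / (9) = 1.2933;  x3 ← (1−ω)·1.0125 + ω·1.2933 = 1.2203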